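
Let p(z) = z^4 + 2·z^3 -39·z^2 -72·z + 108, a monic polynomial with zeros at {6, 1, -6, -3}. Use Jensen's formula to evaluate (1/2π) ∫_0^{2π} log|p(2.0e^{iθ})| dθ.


Zeros: -6, -3, 1, 6; r = 2.0.
Inside |z| < r: 1. Outside (|z| ≥ r): -6, -3, 6.
p(0) = 108, so log|p(0)| = log(108) = 4.6821.
Apply Jensen: I(r) = log|p(0)| + Σ_k log(r/|z_k|), summed over zeros inside |z| < r.
  log(r/|z_k|) for z_k = 1: log(2.0/1) = 0.6931
  Outside zeros (-6, -3, 6) contribute nothing to the Jensen sum.
Sum over inside zeros: 0.6931.
I(r) = log|p(0)| + (inside sum) = 4.6821 + 0.6931 = 5.3753.
Note: since some zeros are outside |z| ≤ r, the simplified n·log(r) form does NOT apply — only the inside zeros contribute.

I(r) ≈ 5.3753.


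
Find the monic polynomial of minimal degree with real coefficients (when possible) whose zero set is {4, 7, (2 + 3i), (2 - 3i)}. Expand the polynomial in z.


The polynomial is p(z) = ∏_{α ∈ S} (z − α), where S = {4, 7, (2 + 3i), (2 - 3i)}.
Expanding the product yields: p(z) = z^4 -15·z^3 + 85·z^2 -255·z + 364.
Note conjugate pairs combine to real quadratics: (z − (2+3i))(z − (2−3i)) = z² − 4z + 13.
The resulting polynomial has degree 4 and real coefficients as required.

p(z) = z^4 -15·z^3 + 85·z^2 -255·z + 364.


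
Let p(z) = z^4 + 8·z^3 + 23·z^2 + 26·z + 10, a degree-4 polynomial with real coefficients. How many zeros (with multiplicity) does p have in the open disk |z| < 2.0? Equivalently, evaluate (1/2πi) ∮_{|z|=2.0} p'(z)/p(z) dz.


The zeros of p are: (-3 + 1i), (-3 - 1i), -1, -1.
Their magnitudes are: 3.162, 3.162, 1, 1.
Zeros with |z| < R = 2.0: -1, -1.
Count = 2.
By the argument principle, (1/2πi) ∮_{|z|=R} p'(z)/p(z) dz equals exactly this count.

Number of zeros inside |z| < 2.0: 2.


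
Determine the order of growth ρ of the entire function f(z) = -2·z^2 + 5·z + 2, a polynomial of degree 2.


|f(z)| ≤ Σ|c_k|·r^k = O(r^2) as r → ∞. Polynomial growth is O(e^{r^ε}) for every ε > 0 (since r^2/e^{r^ε} → 0), so ρ ≤ ε for all ε > 0, i.e. ρ = 0. Every nonconstant polynomial has order 0.
Therefore ρ = 0.

Order ρ = 0.


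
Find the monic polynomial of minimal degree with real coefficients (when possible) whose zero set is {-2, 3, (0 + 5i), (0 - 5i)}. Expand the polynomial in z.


The polynomial is p(z) = ∏_{α ∈ S} (z − α), where S = {-2, 3, (0 + 5i), (0 - 5i)}.
Expanding the product yields: p(z) = z^4 -z^3 + 19·z^2 -25·z -150.
Note conjugate pairs combine to real quadratics: (z − (0+5i))(z − (0−5i)) = z² + 25.
The resulting polynomial has degree 4 and real coefficients as required.

p(z) = z^4 -z^3 + 19·z^2 -25·z -150.


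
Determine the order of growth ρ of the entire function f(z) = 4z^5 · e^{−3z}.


M(r) = max_{|z|=r} |4|·|z|^5·|e^{−3z}| = 4·r^5 · e^{3r^1} (the factors attain their maxima compatibly on |z|=r). Then log M(r) = log 4 + 5·log r + 3r^1, dominated by the last term, so log log M(r) ~ 1·log r. The polynomial factor 4z^5 contributes only a log r term and does not affect the order. ρ = 1.
Therefore ρ = 1.

Order ρ = 1.


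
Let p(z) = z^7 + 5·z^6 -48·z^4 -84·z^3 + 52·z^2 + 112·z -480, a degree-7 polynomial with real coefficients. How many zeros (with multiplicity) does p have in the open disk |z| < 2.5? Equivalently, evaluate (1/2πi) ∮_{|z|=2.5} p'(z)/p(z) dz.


The zeros of p are: (-3 + 1i), (-3 - 1i), (1 + 1i), (1 - 1i), 3, (-2 + 2i), (-2 - 2i).
Their magnitudes are: 3.162, 3.162, 1.414, 1.414, 3, 2.828, 2.828.
Zeros with |z| < R = 2.5: (1 + 1i), (1 - 1i).
Count = 2.
By the argument principle, (1/2πi) ∮_{|z|=R} p'(z)/p(z) dz equals exactly this count.

Number of zeros inside |z| < 2.5: 2.


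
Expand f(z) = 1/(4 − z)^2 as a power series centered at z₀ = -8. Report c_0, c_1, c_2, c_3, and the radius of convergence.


Let w = z − z₀, so z = z₀ + w.
Then 4 − z = 4 − (z₀ + w) = (4 − z₀) − w = 12 − w.
f(z) = 1/(12 − w)^2 = (1/(12)^2) · (1 − w/(12))^{−2}.
By the binomial series (1−u)^{−2} = Σ_{n≥0} C(n+1, 1) u^n for |u|<1, with u = w/(12):
  c_n = C(n+1, 1) / (12)^(n+2).
  c_0 = 1/(12)^2 = 1/144.
  c_1 = 2/(12)^3 = 1/864.
  c_2 = 3/(12)^4 = 1/6912.
  c_3 = 4/(12)^5 = 1/62208.
The series is valid for |w/d| < 1, i.e. |z − z₀| < |d|.
Radius of convergence: R = |4 − z₀| = |12| = 12 (distance from z₀ to the singularity z = 4).

c_0 = 1/144, c_1 = 1/864, c_2 = 1/6912, c_3 = 1/62208; R = 12.


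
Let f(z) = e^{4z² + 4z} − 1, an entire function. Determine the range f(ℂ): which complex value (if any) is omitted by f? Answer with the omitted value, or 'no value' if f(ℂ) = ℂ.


Little Picard bounds the complement of f(ℂ) to at most one point.
The exponent g(z) = 4z² + 4z is a nonconstant polynomial, hence surjective onto ℂ. So e^{g(z)} takes every value in {e^w : w ∈ ℂ} = ℂ ∖ {0}. Adding -1 shifts the range to ℂ ∖ {-1}. f omits exactly -1.

Omitted value: -1.


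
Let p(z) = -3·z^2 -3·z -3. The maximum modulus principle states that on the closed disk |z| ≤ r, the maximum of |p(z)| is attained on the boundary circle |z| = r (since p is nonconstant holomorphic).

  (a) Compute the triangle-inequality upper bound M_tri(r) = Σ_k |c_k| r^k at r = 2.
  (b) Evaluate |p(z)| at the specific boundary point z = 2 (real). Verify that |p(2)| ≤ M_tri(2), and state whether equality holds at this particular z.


Coefficients: c_0 = -3, c_1 = -3, c_2 = -3. Radius r = 2.
Part (a). Triangle bound: M_tri(r) = Σ_k |c_k| r^k
  = |-3|·2^0 + |-3|·2^1 + |-3|·2^2
  = 3 + 6 + 12 = 21.
This bounds M(r) := max_{|z|=r} |p(z)| from above; equality holds iff all terms c_k z^k can be made to align in phase at a single z on |z|=r.
Part (b). At z = 2 (real, on the circle |z| = r):
  p(2) = (-3)·2^0 + (-3)·2^1 + (-3)·2^2 = -21.
  |p(2)| = 21.
Since all nonzero coefficients share the same sign, |p(2)| = 21 = M_tri(2); the triangle bound is attained at z = 2, so in fact M(r) = 21.

M_tri(2) = 21; |p(2)| = 21; equality at z=2: yes.


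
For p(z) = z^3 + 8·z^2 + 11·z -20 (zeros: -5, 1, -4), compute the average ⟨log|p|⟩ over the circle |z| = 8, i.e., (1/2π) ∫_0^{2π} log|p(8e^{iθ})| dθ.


Zeros: -5, -4, 1; r = 8.
Inside |z| < r: -5, -4, 1. Outside (|z| ≥ r): ∅.
p(0) = -20, so log|p(0)| = log(20) = 2.9957.
Apply Jensen: I(r) = log|p(0)| + Σ_k log(r/|z_k|), summed over zeros inside |z| < r.
  log(r/|z_k|) for z_k = -5: log(8/5) = 0.4700
  log(r/|z_k|) for z_k = 1: log(8/1) = 2.0794
  log(r/|z_k|) for z_k = -4: log(8/4) = 0.6931
Sum over inside zeros: 3.2426.
I(r) = log|p(0)| + (inside sum) = 2.9957 + 3.2426 = 6.2383.
Closed form (all zeros inside, monic): I(r) = n·log(r) = 3·log(8) = 6.2383. ✓

I(r) ≈ 6.2383.


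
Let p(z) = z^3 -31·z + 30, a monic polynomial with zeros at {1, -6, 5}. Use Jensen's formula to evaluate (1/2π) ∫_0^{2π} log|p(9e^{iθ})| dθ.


Zeros: -6, 1, 5; r = 9.
Inside |z| < r: -6, 1, 5. Outside (|z| ≥ r): ∅.
p(0) = 30, so log|p(0)| = log(30) = 3.4012.
Apply Jensen: I(r) = log|p(0)| + Σ_k log(r/|z_k|), summed over zeros inside |z| < r.
  log(r/|z_k|) for z_k = 1: log(9/1) = 2.1972
  log(r/|z_k|) for z_k = -6: log(9/6) = 0.4055
  log(r/|z_k|) for z_k = 5: log(9/5) = 0.5878
Sum over inside zeros: 3.1905.
I(r) = log|p(0)| + (inside sum) = 3.4012 + 3.1905 = 6.5917.
Closed form (all zeros inside, monic): I(r) = n·log(r) = 3·log(9) = 6.5917. ✓

I(r) ≈ 6.5917.


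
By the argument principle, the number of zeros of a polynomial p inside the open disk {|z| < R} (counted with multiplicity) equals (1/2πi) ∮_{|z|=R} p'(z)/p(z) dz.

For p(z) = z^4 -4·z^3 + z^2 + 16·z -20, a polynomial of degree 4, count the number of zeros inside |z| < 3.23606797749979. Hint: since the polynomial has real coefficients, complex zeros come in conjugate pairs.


The zeros of p are: -2, (2 + 1i), (2 - 1i), 2.
Their magnitudes are: 2, 2.236, 2.236, 2.
Zeros with |z| < R = 3.23606797749979: -2, (2 + 1i), (2 - 1i), 2.
Count = 4.
By the argument principle, (1/2πi) ∮_{|z|=R} p'(z)/p(z) dz equals exactly this count.

Number of zeros inside |z| < 3.23606797749979: 4.


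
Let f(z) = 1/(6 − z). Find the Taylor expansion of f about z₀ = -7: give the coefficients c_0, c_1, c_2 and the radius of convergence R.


Let w = z − z₀, so z = z₀ + w.
Then 6 − z = 6 − (z₀ + w) = (6 − z₀) − w = 13 − w.
f(z) = 1/(13 − w) = (1/(13)) · 1/(1 − w/(13)) = Σ_{n≥0} w^n / (13)^(n+1).
So c_n = 1/(13)^(n+1):
  c_0 = 1/(13)^1 = 1/13.
  c_1 = 1/(13)^2 = 1/169.
  c_2 = 1/(13)^3 = 1/2197.
The series is valid for |w/d| < 1, i.e. |z − z₀| < |d|.
Radius of convergence: R = |6 − z₀| = |13| = 13 (distance from z₀ to the singularity z = 6).

c_0 = 1/13, c_1 = 1/169, c_2 = 1/2197; R = 13.


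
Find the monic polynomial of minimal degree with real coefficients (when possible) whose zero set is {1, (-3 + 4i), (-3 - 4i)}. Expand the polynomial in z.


The polynomial is p(z) = ∏_{α ∈ S} (z − α), where S = {1, (-3 + 4i), (-3 - 4i)}.
Expanding the product yields: p(z) = z^3 + 5·z^2 + 19·z -25.
Note conjugate pairs combine to real quadratics: (z − (-3+4i))(z − (-3−4i)) = z² + 6z + 25.
The resulting polynomial has degree 3 and real coefficients as required.

p(z) = z^3 + 5·z^2 + 19·z -25.


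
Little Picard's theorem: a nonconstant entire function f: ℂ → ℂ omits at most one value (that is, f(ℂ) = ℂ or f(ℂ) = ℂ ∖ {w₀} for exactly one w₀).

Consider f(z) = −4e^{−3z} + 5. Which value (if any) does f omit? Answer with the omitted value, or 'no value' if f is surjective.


Little Picard bounds the complement of f(ℂ) to at most one point.
e^{−3z} is never zero on ℂ, so -4·e^{−3z} takes every value in ℂ ∖ {0}. Adding 5 shifts the range to ℂ ∖ {5}. Thus f omits exactly the value 5.

Omitted value: 5.


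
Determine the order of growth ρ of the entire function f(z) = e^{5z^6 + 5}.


|e^{5z^6 + 5}| = e^{Re(5·z^6) + 5} ≤ e^{5|z|^6 + 5} = e^{5r^6 + 5} on |z| = r, so ρ ≤ 6. Choosing z on |z|=r so that 5·z^6 is real positive (always possible by picking arg z appropriately) gives |f(z)| = e^{5r^6 + 5}, matching the bound. The additive constant 5 does not affect log log M(r) ~ 6·log r. Hence ρ = 6.
Therefore ρ = 6.

Order ρ = 6.


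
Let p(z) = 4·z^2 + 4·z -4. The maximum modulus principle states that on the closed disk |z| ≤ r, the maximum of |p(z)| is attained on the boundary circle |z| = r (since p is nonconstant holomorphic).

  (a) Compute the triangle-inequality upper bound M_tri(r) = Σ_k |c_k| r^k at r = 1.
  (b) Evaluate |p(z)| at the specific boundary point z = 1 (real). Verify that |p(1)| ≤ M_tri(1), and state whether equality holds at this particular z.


Coefficients: c_0 = -4, c_1 = 4, c_2 = 4. Radius r = 1.
Part (a). Triangle bound: M_tri(r) = Σ_k |c_k| r^k
  = |-4|·1^0 + |4|·1^1 + |4|·1^2
  = 4 + 4 + 4 = 12.
This bounds M(r) := max_{|z|=r} |p(z)| from above; equality holds iff all terms c_k z^k can be made to align in phase at a single z on |z|=r.
Part (b). At z = 1 (real, on the circle |z| = r):
  p(1) = (-4)·1^0 + (4)·1^1 + (4)·1^2 = 4.
  |p(1)| = 4.
Check: |p(1)| = 4 ≤ 12 = M_tri(1). ✓ Equality does not hold at z = 1 (the coefficients have mixed signs, so the terms do not all align in phase there).

M_tri(1) = 12; |p(1)| = 4; equality at z=1: no.


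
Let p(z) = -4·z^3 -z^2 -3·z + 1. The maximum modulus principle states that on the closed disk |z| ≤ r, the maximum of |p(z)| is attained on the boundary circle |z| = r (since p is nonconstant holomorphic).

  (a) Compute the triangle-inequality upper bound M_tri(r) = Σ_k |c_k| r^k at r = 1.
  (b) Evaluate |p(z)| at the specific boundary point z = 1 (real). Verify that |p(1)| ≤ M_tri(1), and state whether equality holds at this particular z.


Coefficients: c_0 = 1, c_1 = -3, c_2 = -1, c_3 = -4. Radius r = 1.
Part (a). Triangle bound: M_tri(r) = Σ_k |c_k| r^k
  = |1|·1^0 + |-3|·1^1 + |-1|·1^2 + |-4|·1^3
  = 1 + 3 + 1 + 4 = 9.
This bounds M(r) := max_{|z|=r} |p(z)| from above; equality holds iff all terms c_k z^k can be made to align in phase at a single z on |z|=r.
Part (b). At z = 1 (real, on the circle |z| = r):
  p(1) = (1)·1^0 + (-3)·1^1 + (-1)·1^2 + (-4)·1^3 = -7.
  |p(1)| = 7.
Check: |p(1)| = 7 ≤ 9 = M_tri(1). ✓ Equality does not hold at z = 1 (the coefficients have mixed signs, so the terms do not all align in phase there).

M_tri(1) = 9; |p(1)| = 7; equality at z=1: no.


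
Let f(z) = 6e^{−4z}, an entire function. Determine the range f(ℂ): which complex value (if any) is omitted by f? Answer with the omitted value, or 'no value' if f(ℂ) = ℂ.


Little Picard bounds the complement of f(ℂ) to at most one point.
e^{−4z} is never zero on ℂ, so 6·e^{−4z} takes every value in ℂ ∖ {0}. Adding 0 shifts the range to ℂ ∖ {0}. Thus f omits exactly the value 0.

Omitted value: 0.


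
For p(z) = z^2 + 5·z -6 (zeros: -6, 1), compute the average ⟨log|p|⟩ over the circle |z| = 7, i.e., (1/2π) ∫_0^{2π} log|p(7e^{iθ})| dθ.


Zeros: -6, 1; r = 7.
Inside |z| < r: -6, 1. Outside (|z| ≥ r): ∅.
p(0) = -6, so log|p(0)| = log(6) = 1.7918.
Apply Jensen: I(r) = log|p(0)| + Σ_k log(r/|z_k|), summed over zeros inside |z| < r.
  log(r/|z_k|) for z_k = -6: log(7/6) = 0.1542
  log(r/|z_k|) for z_k = 1: log(7/1) = 1.9459
Sum over inside zeros: 2.1001.
I(r) = log|p(0)| + (inside sum) = 1.7918 + 2.1001 = 3.8918.
Closed form (all zeros inside, monic): I(r) = n·log(r) = 2·log(7) = 3.8918. ✓

I(r) ≈ 3.8918.


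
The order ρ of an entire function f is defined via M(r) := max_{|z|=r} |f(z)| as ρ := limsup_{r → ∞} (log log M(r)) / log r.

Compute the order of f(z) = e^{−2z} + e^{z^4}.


Each summand is entire of order 1 and 4 respectively (as in the single-exponential case). The order of a sum is at most the max of the orders, so ρ ≤ 4. For the lower bound: on |z|=r choose arg z so that 1z^4 is real positive; then |e^{1z^4}| = e^{1r^4} while |e^{-2z}| ≤ e^{2r^1} = o(e^{1r^4}). So |f| ≥ e^{1r^4}(1 − o(1)) and ρ ≥ 4. Hence ρ = max(1, 4) = 4.
Therefore ρ = 4.

Order ρ = 4.


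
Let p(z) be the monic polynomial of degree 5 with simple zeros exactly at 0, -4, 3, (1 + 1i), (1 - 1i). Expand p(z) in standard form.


The polynomial is p(z) = ∏_{α ∈ S} (z − α), where S = {0, -4, 3, (1 + 1i), (1 - 1i)}.
Expanding the product yields: p(z) = z^5 -z^4 -12·z^3 + 26·z^2 -24·z.
Note conjugate pairs combine to real quadratics: (z − (1+1i))(z − (1−1i)) = z² − 2z + 2.
The resulting polynomial has degree 5 and real coefficients as required.

p(z) = z^5 -z^4 -12·z^3 + 26·z^2 -24·z.


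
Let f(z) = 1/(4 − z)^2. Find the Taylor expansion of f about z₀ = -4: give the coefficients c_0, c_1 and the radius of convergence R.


Let w = z − z₀, so z = z₀ + w.
Then 4 − z = 4 − (z₀ + w) = (4 − z₀) − w = 8 − w.
f(z) = 1/(8 − w)^2 = (1/(8)^2) · (1 − w/(8))^{−2}.
By the binomial series (1−u)^{−2} = Σ_{n≥0} C(n+1, 1) u^n for |u|<1, with u = w/(8):
  c_n = C(n+1, 1) / (8)^(n+2).
  c_0 = 1/(8)^2 = 1/64.
  c_1 = 2/(8)^3 = 1/256.
The series is valid for |w/d| < 1, i.e. |z − z₀| < |d|.
Radius of convergence: R = |4 − z₀| = |8| = 8 (distance from z₀ to the singularity z = 4).

c_0 = 1/64, c_1 = 1/256; R = 8.


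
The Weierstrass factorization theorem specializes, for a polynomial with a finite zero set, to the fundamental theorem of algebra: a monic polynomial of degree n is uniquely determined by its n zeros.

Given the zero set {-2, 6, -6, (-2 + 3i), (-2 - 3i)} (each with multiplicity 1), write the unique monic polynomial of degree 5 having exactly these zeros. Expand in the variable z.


The polynomial is p(z) = ∏_{α ∈ S} (z − α), where S = {-2, 6, -6, (-2 + 3i), (-2 - 3i)}.
Expanding the product yields: p(z) = z^5 + 6·z^4 -15·z^3 -190·z^2 -756·z -936.
Note conjugate pairs combine to real quadratics: (z − (-2+3i))(z − (-2−3i)) = z² + 4z + 13.
The resulting polynomial has degree 5 and real coefficients as required.

p(z) = z^5 + 6·z^4 -15·z^3 -190·z^2 -756·z -936.


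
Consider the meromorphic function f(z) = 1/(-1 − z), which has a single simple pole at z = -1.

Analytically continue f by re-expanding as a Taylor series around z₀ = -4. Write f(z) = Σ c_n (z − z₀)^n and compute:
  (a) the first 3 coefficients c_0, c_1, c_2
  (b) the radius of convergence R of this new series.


Let w = z − z₀, so z = z₀ + w.
Then -1 − z = -1 − (z₀ + w) = (-1 − z₀) − w = 3 − w.
f(z) = 1/(3 − w) = (1/(3)) · 1/(1 − w/(3)) = Σ_{n≥0} w^n / (3)^(n+1).
So c_n = 1/(3)^(n+1):
  c_0 = 1/(3)^1 = 1/3.
  c_1 = 1/(3)^2 = 1/9.
  c_2 = 1/(3)^3 = 1/27.
The series is valid for |w/d| < 1, i.e. |z − z₀| < |d|.
Radius of convergence: R = |-1 − z₀| = |3| = 3 (distance from z₀ to the singularity z = -1).

c_0 = 1/3, c_1 = 1/9, c_2 = 1/27; R = 3.


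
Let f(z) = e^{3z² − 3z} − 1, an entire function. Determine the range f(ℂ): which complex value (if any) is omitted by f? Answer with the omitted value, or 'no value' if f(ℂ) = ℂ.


Little Picard bounds the complement of f(ℂ) to at most one point.
The exponent g(z) = 3z² − 3z is a nonconstant polynomial, hence surjective onto ℂ. So e^{g(z)} takes every value in {e^w : w ∈ ℂ} = ℂ ∖ {0}. Adding -1 shifts the range to ℂ ∖ {-1}. f omits exactly -1.

Omitted value: -1.


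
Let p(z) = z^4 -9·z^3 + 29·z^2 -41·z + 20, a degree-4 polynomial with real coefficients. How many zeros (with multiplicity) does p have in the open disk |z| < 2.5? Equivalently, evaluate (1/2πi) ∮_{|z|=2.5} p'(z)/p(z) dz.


The zeros of p are: 4, 1, (2 + 1i), (2 - 1i).
Their magnitudes are: 4, 1, 2.236, 2.236.
Zeros with |z| < R = 2.5: 1, (2 + 1i), (2 - 1i).
Count = 3.
By the argument principle, (1/2πi) ∮_{|z|=R} p'(z)/p(z) dz equals exactly this count.

Number of zeros inside |z| < 2.5: 3.


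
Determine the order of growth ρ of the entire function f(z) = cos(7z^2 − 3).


Write cos(w) = (e^{iw} ± e^{−iw})/(2 or 2i), so |cos(w)| ≤ e^{|w|}. With w = 7z^2 − 3, |w| ≤ 7r^2 + 3 on |z|=r, giving M(r) ≤ e^{7r^2 + 3} and ρ ≤ 2. For the lower bound, choose z on |z|=r with 7z^2 purely imaginary of modulus 7r^2; then |cos(7z^2 − 3)| grows like e^{7r^2}/2, so ρ ≥ 2. Hence ρ = 2.
Therefore ρ = 2.

Order ρ = 2.


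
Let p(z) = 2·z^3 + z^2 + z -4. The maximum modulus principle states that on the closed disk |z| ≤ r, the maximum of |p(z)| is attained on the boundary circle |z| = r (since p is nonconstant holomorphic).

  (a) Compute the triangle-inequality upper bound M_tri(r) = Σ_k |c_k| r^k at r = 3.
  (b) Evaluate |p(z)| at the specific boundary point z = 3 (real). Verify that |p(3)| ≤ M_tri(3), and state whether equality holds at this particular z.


Coefficients: c_0 = -4, c_1 = 1, c_2 = 1, c_3 = 2. Radius r = 3.
Part (a). Triangle bound: M_tri(r) = Σ_k |c_k| r^k
  = |-4|·3^0 + |1|·3^1 + |1|·3^2 + |2|·3^3
  = 4 + 3 + 9 + 54 = 70.
This bounds M(r) := max_{|z|=r} |p(z)| from above; equality holds iff all terms c_k z^k can be made to align in phase at a single z on |z|=r.
Part (b). At z = 3 (real, on the circle |z| = r):
  p(3) = (-4)·3^0 + (1)·3^1 + (1)·3^2 + (2)·3^3 = 62.
  |p(3)| = 62.
Check: |p(3)| = 62 ≤ 70 = M_tri(3). ✓ Equality does not hold at z = 3 (the coefficients have mixed signs, so the terms do not all align in phase there).

M_tri(3) = 70; |p(3)| = 62; equality at z=3: no.


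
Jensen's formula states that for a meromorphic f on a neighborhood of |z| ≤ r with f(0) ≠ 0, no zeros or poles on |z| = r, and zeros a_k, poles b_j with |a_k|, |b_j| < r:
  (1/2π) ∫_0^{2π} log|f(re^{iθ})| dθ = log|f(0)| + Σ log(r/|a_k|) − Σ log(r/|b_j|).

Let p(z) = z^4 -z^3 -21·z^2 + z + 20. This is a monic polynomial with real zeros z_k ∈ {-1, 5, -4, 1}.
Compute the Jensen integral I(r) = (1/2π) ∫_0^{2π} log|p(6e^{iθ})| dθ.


Zeros: -4, -1, 1, 5; r = 6.
Inside |z| < r: -4, -1, 1, 5. Outside (|z| ≥ r): ∅.
p(0) = 20, so log|p(0)| = log(20) = 2.9957.
Apply Jensen: I(r) = log|p(0)| + Σ_k log(r/|z_k|), summed over zeros inside |z| < r.
  log(r/|z_k|) for z_k = -1: log(6/1) = 1.7918
  log(r/|z_k|) for z_k = 5: log(6/5) = 0.1823
  log(r/|z_k|) for z_k = -4: log(6/4) = 0.4055
  log(r/|z_k|) for z_k = 1: log(6/1) = 1.7918
Sum over inside zeros: 4.1713.
I(r) = log|p(0)| + (inside sum) = 2.9957 + 4.1713 = 7.1670.
Closed form (all zeros inside, monic): I(r) = n·log(r) = 4·log(6) = 7.1670. ✓

I(r) ≈ 7.1670.


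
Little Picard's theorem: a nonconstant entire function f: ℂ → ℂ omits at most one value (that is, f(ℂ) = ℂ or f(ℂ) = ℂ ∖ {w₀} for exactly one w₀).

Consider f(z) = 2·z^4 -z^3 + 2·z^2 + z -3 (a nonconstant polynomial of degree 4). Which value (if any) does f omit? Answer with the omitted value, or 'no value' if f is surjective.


Little Picard bounds the complement of f(ℂ) to at most one point.
For every w ∈ ℂ, the equation p(z) − w = 0 is a nonconstant polynomial in z and hence has at least one root by the fundamental theorem of algebra. So p is surjective onto ℂ, omitting no value.

Omitted value: no value.


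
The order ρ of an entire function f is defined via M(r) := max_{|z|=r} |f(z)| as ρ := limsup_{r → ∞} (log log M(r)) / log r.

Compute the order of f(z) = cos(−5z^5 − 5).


Write cos(w) = (e^{iw} ± e^{−iw})/(2 or 2i), so |cos(w)| ≤ e^{|w|}. With w = −5z^5 − 5, |w| ≤ 5r^5 + 5 on |z|=r, giving M(r) ≤ e^{5r^5 + 5} and ρ ≤ 5. For the lower bound, choose z on |z|=r with -5z^5 purely imaginary of modulus 5r^5; then |cos(−5z^5 − 5)| grows like e^{5r^5}/2, so ρ ≥ 5. Hence ρ = 5.
Therefore ρ = 5.

Order ρ = 5.


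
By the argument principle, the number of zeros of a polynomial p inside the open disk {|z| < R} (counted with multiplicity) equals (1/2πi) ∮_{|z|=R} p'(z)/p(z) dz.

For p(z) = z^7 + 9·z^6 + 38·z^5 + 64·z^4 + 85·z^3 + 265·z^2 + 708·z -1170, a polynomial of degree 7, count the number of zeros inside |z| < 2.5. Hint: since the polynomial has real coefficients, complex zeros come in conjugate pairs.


The zeros of p are: 1, (-3 + 2i), (-3 - 2i), (-3 + 3i), (-3 - 3i), (1 + 2i), (1 - 2i).
Their magnitudes are: 1, 3.606, 3.606, 4.243, 4.243, 2.236, 2.236.
Zeros with |z| < R = 2.5: 1, (1 + 2i), (1 - 2i).
Count = 3.
By the argument principle, (1/2πi) ∮_{|z|=R} p'(z)/p(z) dz equals exactly this count.

Number of zeros inside |z| < 2.5: 3.


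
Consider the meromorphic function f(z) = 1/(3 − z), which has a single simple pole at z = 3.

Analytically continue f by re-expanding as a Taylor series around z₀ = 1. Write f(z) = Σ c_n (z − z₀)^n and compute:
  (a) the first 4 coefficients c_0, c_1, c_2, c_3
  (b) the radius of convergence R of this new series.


Let w = z − z₀, so z = z₀ + w.
Then 3 − z = 3 − (z₀ + w) = (3 − z₀) − w = 2 − w.
f(z) = 1/(2 − w) = (1/(2)) · 1/(1 − w/(2)) = Σ_{n≥0} w^n / (2)^(n+1).
So c_n = 1/(2)^(n+1):
  c_0 = 1/(2)^1 = 1/2.
  c_1 = 1/(2)^2 = 1/4.
  c_2 = 1/(2)^3 = 1/8.
  c_3 = 1/(2)^4 = 1/16.
The series is valid for |w/d| < 1, i.e. |z − z₀| < |d|.
Radius of convergence: R = |3 − z₀| = |2| = 2 (distance from z₀ to the singularity z = 3).

c_0 = 1/2, c_1 = 1/4, c_2 = 1/8, c_3 = 1/16; R = 2.


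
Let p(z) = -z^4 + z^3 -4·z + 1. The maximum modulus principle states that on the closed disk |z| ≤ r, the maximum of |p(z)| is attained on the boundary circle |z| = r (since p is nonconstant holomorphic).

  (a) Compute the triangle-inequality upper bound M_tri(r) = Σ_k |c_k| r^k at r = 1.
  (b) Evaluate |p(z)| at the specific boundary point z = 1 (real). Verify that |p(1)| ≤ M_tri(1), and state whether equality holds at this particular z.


Coefficients: c_0 = 1, c_1 = -4, c_2 = 0, c_3 = 1, c_4 = -1. Radius r = 1.
Part (a). Triangle bound: M_tri(r) = Σ_k |c_k| r^k
  = |1|·1^0 + |-4|·1^1 + |0|·1^2 + |1|·1^3 + |-1|·1^4
  = 1 + 4 + 0 + 1 + 1 = 7.
This bounds M(r) := max_{|z|=r} |p(z)| from above; equality holds iff all terms c_k z^k can be made to align in phase at a single z on |z|=r.
Part (b). At z = 1 (real, on the circle |z| = r):
  p(1) = (1)·1^0 + (-4)·1^1 + (0)·1^2 + (1)·1^3 + (-1)·1^4 = -3.
  |p(1)| = 3.
Check: |p(1)| = 3 ≤ 7 = M_tri(1). ✓ Equality does not hold at z = 1 (the coefficients have mixed signs, so the terms do not all align in phase there).

M_tri(1) = 7; |p(1)| = 3; equality at z=1: no.


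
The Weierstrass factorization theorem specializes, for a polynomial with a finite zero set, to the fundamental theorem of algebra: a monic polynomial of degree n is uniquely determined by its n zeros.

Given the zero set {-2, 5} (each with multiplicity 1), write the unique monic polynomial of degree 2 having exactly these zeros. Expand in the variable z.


The polynomial is p(z) = ∏_{α ∈ S} (z − α), where S = {-2, 5}.
Expanding the product yields: p(z) = z^2 -3·z -10.
The resulting polynomial has degree 2 and real coefficients as required.

p(z) = z^2 -3·z -10.


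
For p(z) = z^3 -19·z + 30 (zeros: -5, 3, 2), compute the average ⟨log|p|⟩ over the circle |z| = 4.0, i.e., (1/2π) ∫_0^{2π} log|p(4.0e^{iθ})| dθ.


Zeros: -5, 2, 3; r = 4.0.
Inside |z| < r: 2, 3. Outside (|z| ≥ r): -5.
p(0) = 30, so log|p(0)| = log(30) = 3.4012.
Apply Jensen: I(r) = log|p(0)| + Σ_k log(r/|z_k|), summed over zeros inside |z| < r.
  log(r/|z_k|) for z_k = 3: log(4.0/3) = 0.2877
  log(r/|z_k|) for z_k = 2: log(4.0/2) = 0.6931
  Outside zeros (-5) contribute nothing to the Jensen sum.
Sum over inside zeros: 0.9808.
I(r) = log|p(0)| + (inside sum) = 3.4012 + 0.9808 = 4.3820.
Note: since some zeros are outside |z| ≤ r, the simplified n·log(r) form does NOT apply — only the inside zeros contribute.

I(r) ≈ 4.3820.


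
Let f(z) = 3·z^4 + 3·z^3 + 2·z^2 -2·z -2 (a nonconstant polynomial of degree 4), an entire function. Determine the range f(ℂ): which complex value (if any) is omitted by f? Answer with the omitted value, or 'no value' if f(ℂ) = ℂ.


Little Picard bounds the complement of f(ℂ) to at most one point.
For every w ∈ ℂ, the equation p(z) − w = 0 is a nonconstant polynomial in z and hence has at least one root by the fundamental theorem of algebra. So p is surjective onto ℂ, omitting no value.

Omitted value: no value.


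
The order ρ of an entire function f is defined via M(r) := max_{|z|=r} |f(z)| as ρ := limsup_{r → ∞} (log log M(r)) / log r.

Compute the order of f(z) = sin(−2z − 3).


sin(w) is a linear combination of e^{iw} and e^{−iw} (or e^w, e^{−w} in the hyperbolic case), so |sin(w)| ≤ e^{|w|}. With w = −2z − 3, |w| ≤ 2|z| + 3 = 2r + 3 on |z| = r, giving M(r) ≤ e^{2r + 3}, so ρ ≤ 1. On a suitable ray (z = it for sin/cos; z = t for sinh/cosh, t real → ∞), |sin(−2z − 3)| grows like e^{2|t|}/2, so ρ ≥ 1. Hence ρ = 1.
Therefore ρ = 1.

Order ρ = 1.


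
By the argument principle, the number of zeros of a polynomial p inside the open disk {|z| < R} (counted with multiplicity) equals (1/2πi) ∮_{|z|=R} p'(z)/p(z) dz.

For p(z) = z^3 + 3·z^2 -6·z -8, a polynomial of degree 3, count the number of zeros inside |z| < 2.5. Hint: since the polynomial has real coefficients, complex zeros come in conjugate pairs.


The zeros of p are: -1, -4, 2.
Their magnitudes are: 1, 4, 2.
Zeros with |z| < R = 2.5: -1, 2.
Count = 2.
By the argument principle, (1/2πi) ∮_{|z|=R} p'(z)/p(z) dz equals exactly this count.

Number of zeros inside |z| < 2.5: 2.


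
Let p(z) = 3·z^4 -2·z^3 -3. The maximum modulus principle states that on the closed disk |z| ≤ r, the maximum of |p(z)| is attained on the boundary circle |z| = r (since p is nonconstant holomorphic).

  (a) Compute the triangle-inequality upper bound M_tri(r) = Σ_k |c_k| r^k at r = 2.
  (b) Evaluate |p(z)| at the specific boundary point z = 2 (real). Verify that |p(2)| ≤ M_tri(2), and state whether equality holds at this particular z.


Coefficients: c_0 = -3, c_1 = 0, c_2 = 0, c_3 = -2, c_4 = 3. Radius r = 2.
Part (a). Triangle bound: M_tri(r) = Σ_k |c_k| r^k
  = |-3|·2^0 + |0|·2^1 + |0|·2^2 + |-2|·2^3 + |3|·2^4
  = 3 + 0 + 0 + 16 + 48 = 67.
This bounds M(r) := max_{|z|=r} |p(z)| from above; equality holds iff all terms c_k z^k can be made to align in phase at a single z on |z|=r.
Part (b). At z = 2 (real, on the circle |z| = r):
  p(2) = (-3)·2^0 + (0)·2^1 + (0)·2^2 + (-2)·2^3 + (3)·2^4 = 29.
  |p(2)| = 29.
Check: |p(2)| = 29 ≤ 67 = M_tri(2). ✓ Equality does not hold at z = 2 (the coefficients have mixed signs, so the terms do not all align in phase there).

M_tri(2) = 67; |p(2)| = 29; equality at z=2: no.


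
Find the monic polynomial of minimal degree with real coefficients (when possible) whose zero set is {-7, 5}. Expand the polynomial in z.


The polynomial is p(z) = ∏_{α ∈ S} (z − α), where S = {-7, 5}.
Expanding the product yields: p(z) = z^2 + 2·z -35.
The resulting polynomial has degree 2 and real coefficients as required.

p(z) = z^2 + 2·z -35.


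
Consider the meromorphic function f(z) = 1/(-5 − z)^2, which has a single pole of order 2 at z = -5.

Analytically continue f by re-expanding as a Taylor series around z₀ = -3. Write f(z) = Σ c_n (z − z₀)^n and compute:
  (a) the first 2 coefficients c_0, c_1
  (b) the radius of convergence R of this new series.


Let w = z − z₀, so z = z₀ + w.
Then -5 − z = -5 − (z₀ + w) = (-5 − z₀) − w = -2 − w.
f(z) = 1/(-2 − w)^2 = (1/(-2)^2) · (1 − w/(-2))^{−2}.
By the binomial series (1−u)^{−2} = Σ_{n≥0} C(n+1, 1) u^n for |u|<1, with u = w/(-2):
  c_n = C(n+1, 1) / (-2)^(n+2).
  c_0 = 1/(-2)^2 = 1/4.
  c_1 = 2/(-2)^3 = -1/4.
The series is valid for |w/d| < 1, i.e. |z − z₀| < |d|.
Radius of convergence: R = |-5 − z₀| = |-2| = 2 (distance from z₀ to the singularity z = -5).

c_0 = 1/4, c_1 = -1/4; R = 2.


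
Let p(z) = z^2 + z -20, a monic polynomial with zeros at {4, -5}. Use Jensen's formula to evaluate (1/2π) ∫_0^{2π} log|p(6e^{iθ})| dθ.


Zeros: -5, 4; r = 6.
Inside |z| < r: -5, 4. Outside (|z| ≥ r): ∅.
p(0) = -20, so log|p(0)| = log(20) = 2.9957.
Apply Jensen: I(r) = log|p(0)| + Σ_k log(r/|z_k|), summed over zeros inside |z| < r.
  log(r/|z_k|) for z_k = 4: log(6/4) = 0.4055
  log(r/|z_k|) for z_k = -5: log(6/5) = 0.1823
Sum over inside zeros: 0.5878.
I(r) = log|p(0)| + (inside sum) = 2.9957 + 0.5878 = 3.5835.
Closed form (all zeros inside, monic): I(r) = n·log(r) = 2·log(6) = 3.5835. ✓

I(r) ≈ 3.5835.


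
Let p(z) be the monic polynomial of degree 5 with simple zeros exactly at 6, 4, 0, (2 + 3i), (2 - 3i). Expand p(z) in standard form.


The polynomial is p(z) = ∏_{α ∈ S} (z − α), where S = {6, 4, 0, (2 + 3i), (2 - 3i)}.
Expanding the product yields: p(z) = z^5 -14·z^4 + 77·z^3 -226·z^2 + 312·z.
Note conjugate pairs combine to real quadratics: (z − (2+3i))(z − (2−3i)) = z² − 4z + 13.
The resulting polynomial has degree 5 and real coefficients as required.

p(z) = z^5 -14·z^4 + 77·z^3 -226·z^2 + 312·z.


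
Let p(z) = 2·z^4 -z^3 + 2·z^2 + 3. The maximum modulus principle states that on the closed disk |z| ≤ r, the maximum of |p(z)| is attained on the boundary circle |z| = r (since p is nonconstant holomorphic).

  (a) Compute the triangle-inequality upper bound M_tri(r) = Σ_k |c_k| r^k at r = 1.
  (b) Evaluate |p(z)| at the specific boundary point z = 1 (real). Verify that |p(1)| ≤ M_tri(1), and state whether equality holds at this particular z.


Coefficients: c_0 = 3, c_1 = 0, c_2 = 2, c_3 = -1, c_4 = 2. Radius r = 1.
Part (a). Triangle bound: M_tri(r) = Σ_k |c_k| r^k
  = |3|·1^0 + |0|·1^1 + |2|·1^2 + |-1|·1^3 + |2|·1^4
  = 3 + 0 + 2 + 1 + 2 = 8.
This bounds M(r) := max_{|z|=r} |p(z)| from above; equality holds iff all terms c_k z^k can be made to align in phase at a single z on |z|=r.
Part (b). At z = 1 (real, on the circle |z| = r):
  p(1) = (3)·1^0 + (0)·1^1 + (2)·1^2 + (-1)·1^3 + (2)·1^4 = 6.
  |p(1)| = 6.
Check: |p(1)| = 6 ≤ 8 = M_tri(1). ✓ Equality does not hold at z = 1 (the coefficients have mixed signs, so the terms do not all align in phase there).

M_tri(1) = 8; |p(1)| = 6; equality at z=1: no.


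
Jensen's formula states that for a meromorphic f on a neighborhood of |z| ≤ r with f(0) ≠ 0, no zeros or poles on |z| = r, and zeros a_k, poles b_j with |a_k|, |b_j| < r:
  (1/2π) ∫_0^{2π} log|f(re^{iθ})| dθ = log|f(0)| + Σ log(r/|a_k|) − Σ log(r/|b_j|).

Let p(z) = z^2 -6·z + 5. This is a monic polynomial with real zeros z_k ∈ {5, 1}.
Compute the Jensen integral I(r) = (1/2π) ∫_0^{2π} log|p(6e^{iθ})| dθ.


Zeros: 1, 5; r = 6.
Inside |z| < r: 1, 5. Outside (|z| ≥ r): ∅.
p(0) = 5, so log|p(0)| = log(5) = 1.6094.
Apply Jensen: I(r) = log|p(0)| + Σ_k log(r/|z_k|), summed over zeros inside |z| < r.
  log(r/|z_k|) for z_k = 5: log(6/5) = 0.1823
  log(r/|z_k|) for z_k = 1: log(6/1) = 1.7918
Sum over inside zeros: 1.9741.
I(r) = log|p(0)| + (inside sum) = 1.6094 + 1.9741 = 3.5835.
Closed form (all zeros inside, monic): I(r) = n·log(r) = 2·log(6) = 3.5835. ✓

I(r) ≈ 3.5835.


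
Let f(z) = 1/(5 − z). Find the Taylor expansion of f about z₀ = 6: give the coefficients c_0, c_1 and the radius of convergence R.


Let w = z − z₀, so z = z₀ + w.
Then 5 − z = 5 − (z₀ + w) = (5 − z₀) − w = -1 − w.
f(z) = 1/(-1 − w) = (1/(-1)) · 1/(1 − w/(-1)) = Σ_{n≥0} w^n / (-1)^(n+1).
So c_n = 1/(-1)^(n+1):
  c_0 = 1/(-1)^1 = -1.
  c_1 = 1/(-1)^2 = 1.
The series is valid for |w/d| < 1, i.e. |z − z₀| < |d|.
Radius of convergence: R = |5 − z₀| = |-1| = 1 (distance from z₀ to the singularity z = 5).

c_0 = -1, c_1 = 1; R = 1.


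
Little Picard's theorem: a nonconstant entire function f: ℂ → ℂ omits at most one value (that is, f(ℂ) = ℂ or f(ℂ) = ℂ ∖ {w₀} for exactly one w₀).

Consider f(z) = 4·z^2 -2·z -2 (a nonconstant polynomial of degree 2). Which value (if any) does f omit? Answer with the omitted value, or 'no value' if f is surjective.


Little Picard bounds the complement of f(ℂ) to at most one point.
For every w ∈ ℂ, the equation p(z) − w = 0 is a nonconstant polynomial in z and hence has at least one root by the fundamental theorem of algebra. So p is surjective onto ℂ, omitting no value.

Omitted value: no value.


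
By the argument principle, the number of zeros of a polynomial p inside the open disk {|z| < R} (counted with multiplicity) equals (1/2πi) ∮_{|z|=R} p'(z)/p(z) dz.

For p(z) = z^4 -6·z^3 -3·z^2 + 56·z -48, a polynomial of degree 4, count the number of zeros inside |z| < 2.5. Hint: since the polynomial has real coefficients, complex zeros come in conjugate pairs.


The zeros of p are: 4, -3, 1, 4.
Their magnitudes are: 4, 3, 1, 4.
Zeros with |z| < R = 2.5: 1.
Count = 1.
By the argument principle, (1/2πi) ∮_{|z|=R} p'(z)/p(z) dz equals exactly this count.

Number of zeros inside |z| < 2.5: 1.


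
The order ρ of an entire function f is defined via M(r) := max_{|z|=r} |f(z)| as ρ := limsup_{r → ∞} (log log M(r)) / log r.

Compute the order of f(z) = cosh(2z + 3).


cosh(w) is a linear combination of e^{iw} and e^{−iw} (or e^w, e^{−w} in the hyperbolic case), so |cosh(w)| ≤ e^{|w|}. With w = 2z + 3, |w| ≤ 2|z| + 3 = 2r + 3 on |z| = r, giving M(r) ≤ e^{2r + 3}, so ρ ≤ 1. On a suitable ray (z = it for sin/cos; z = t for sinh/cosh, t real → ∞), |cosh(2z + 3)| grows like e^{2|t|}/2, so ρ ≥ 1. Hence ρ = 1.
Therefore ρ = 1.

Order ρ = 1.


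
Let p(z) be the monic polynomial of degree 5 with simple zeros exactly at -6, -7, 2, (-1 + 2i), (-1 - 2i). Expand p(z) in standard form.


The polynomial is p(z) = ∏_{α ∈ S} (z − α), where S = {-6, -7, 2, (-1 + 2i), (-1 - 2i)}.
Expanding the product yields: p(z) = z^5 + 13·z^4 + 43·z^3 + 3·z^2 -88·z -420.
Note conjugate pairs combine to real quadratics: (z − (-1+2i))(z − (-1−2i)) = z² + 2z + 5.
The resulting polynomial has degree 5 and real coefficients as required.

p(z) = z^5 + 13·z^4 + 43·z^3 + 3·z^2 -88·z -420.


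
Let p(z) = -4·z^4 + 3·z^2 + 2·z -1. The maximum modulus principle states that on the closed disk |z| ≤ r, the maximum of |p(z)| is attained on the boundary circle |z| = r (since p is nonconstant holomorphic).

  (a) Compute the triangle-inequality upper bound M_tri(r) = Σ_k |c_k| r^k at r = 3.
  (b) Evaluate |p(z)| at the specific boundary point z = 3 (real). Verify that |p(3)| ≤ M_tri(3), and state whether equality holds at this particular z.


Coefficients: c_0 = -1, c_1 = 2, c_2 = 3, c_3 = 0, c_4 = -4. Radius r = 3.
Part (a). Triangle bound: M_tri(r) = Σ_k |c_k| r^k
  = |-1|·3^0 + |2|·3^1 + |3|·3^2 + |0|·3^3 + |-4|·3^4
  = 1 + 6 + 27 + 0 + 324 = 358.
This bounds M(r) := max_{|z|=r} |p(z)| from above; equality holds iff all terms c_k z^k can be made to align in phase at a single z on |z|=r.
Part (b). At z = 3 (real, on the circle |z| = r):
  p(3) = (-1)·3^0 + (2)·3^1 + (3)·3^2 + (0)·3^3 + (-4)·3^4 = -292.
  |p(3)| = 292.
Check: |p(3)| = 292 ≤ 358 = M_tri(3). ✓ Equality does not hold at z = 3 (the coefficients have mixed signs, so the terms do not all align in phase there).

M_tri(3) = 358; |p(3)| = 292; equality at z=3: no.


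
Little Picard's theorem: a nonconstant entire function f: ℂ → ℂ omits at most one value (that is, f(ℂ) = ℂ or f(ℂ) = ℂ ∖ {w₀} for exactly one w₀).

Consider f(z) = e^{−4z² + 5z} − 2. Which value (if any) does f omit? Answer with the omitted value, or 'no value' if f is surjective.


Little Picard bounds the complement of f(ℂ) to at most one point.
The exponent g(z) = −4z² + 5z is a nonconstant polynomial, hence surjective onto ℂ. So e^{g(z)} takes every value in {e^w : w ∈ ℂ} = ℂ ∖ {0}. Adding -2 shifts the range to ℂ ∖ {-2}. f omits exactly -2.

Omitted value: -2.


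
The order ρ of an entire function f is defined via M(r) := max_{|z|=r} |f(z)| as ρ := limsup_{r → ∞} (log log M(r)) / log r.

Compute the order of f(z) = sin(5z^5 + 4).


Write sin(w) = (e^{iw} ± e^{−iw})/(2 or 2i), so |sin(w)| ≤ e^{|w|}. With w = 5z^5 + 4, |w| ≤ 5r^5 + 4 on |z|=r, giving M(r) ≤ e^{5r^5 + 4} and ρ ≤ 5. For the lower bound, choose z on |z|=r with 5z^5 purely imaginary of modulus 5r^5; then |sin(5z^5 + 4)| grows like e^{5r^5}/2, so ρ ≥ 5. Hence ρ = 5.
Therefore ρ = 5.

Order ρ = 5.


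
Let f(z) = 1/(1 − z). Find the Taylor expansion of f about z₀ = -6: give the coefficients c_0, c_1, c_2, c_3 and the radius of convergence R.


Let w = z − z₀, so z = z₀ + w.
Then 1 − z = 1 − (z₀ + w) = (1 − z₀) − w = 7 − w.
f(z) = 1/(7 − w) = (1/(7)) · 1/(1 − w/(7)) = Σ_{n≥0} w^n / (7)^(n+1).
So c_n = 1/(7)^(n+1):
  c_0 = 1/(7)^1 = 1/7.
  c_1 = 1/(7)^2 = 1/49.
  c_2 = 1/(7)^3 = 1/343.
  c_3 = 1/(7)^4 = 1/2401.
The series is valid for |w/d| < 1, i.e. |z − z₀| < |d|.
Radius of convergence: R = |1 − z₀| = |7| = 7 (distance from z₀ to the singularity z = 1).

c_0 = 1/7, c_1 = 1/49, c_2 = 1/343, c_3 = 1/2401; R = 7.


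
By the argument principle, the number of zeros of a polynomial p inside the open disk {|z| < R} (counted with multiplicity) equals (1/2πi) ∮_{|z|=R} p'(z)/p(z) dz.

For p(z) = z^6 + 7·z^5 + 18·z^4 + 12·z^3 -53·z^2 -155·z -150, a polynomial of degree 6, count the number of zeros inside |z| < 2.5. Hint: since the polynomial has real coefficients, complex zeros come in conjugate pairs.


The zeros of p are: -3, (-1 + 2i), (-1 - 2i), (-2 + 1i), (-2 - 1i), 2.
Their magnitudes are: 3, 2.236, 2.236, 2.236, 2.236, 2.
Zeros with |z| < R = 2.5: (-1 + 2i), (-1 - 2i), (-2 + 1i), (-2 - 1i), 2.
Count = 5.
By the argument principle, (1/2πi) ∮_{|z|=R} p'(z)/p(z) dz equals exactly this count.

Number of zeros inside |z| < 2.5: 5.


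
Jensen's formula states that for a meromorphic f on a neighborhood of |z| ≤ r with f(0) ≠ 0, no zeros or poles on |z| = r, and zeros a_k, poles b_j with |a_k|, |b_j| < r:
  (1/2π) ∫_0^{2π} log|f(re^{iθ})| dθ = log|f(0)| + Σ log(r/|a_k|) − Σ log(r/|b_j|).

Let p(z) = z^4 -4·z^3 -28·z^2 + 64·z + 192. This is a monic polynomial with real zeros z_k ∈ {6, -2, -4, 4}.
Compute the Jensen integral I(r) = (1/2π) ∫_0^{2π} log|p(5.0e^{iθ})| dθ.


Zeros: -4, -2, 4, 6; r = 5.0.
Inside |z| < r: -4, -2, 4. Outside (|z| ≥ r): 6.
p(0) = 192, so log|p(0)| = log(192) = 5.2575.
Apply Jensen: I(r) = log|p(0)| + Σ_k log(r/|z_k|), summed over zeros inside |z| < r.
  log(r/|z_k|) for z_k = -2: log(5.0/2) = 0.9163
  log(r/|z_k|) for z_k = -4: log(5.0/4) = 0.2231
  log(r/|z_k|) for z_k = 4: log(5.0/4) = 0.2231
  Outside zeros (6) contribute nothing to the Jensen sum.
Sum over inside zeros: 1.3626.
I(r) = log|p(0)| + (inside sum) = 5.2575 + 1.3626 = 6.6201.
Note: since some zeros are outside |z| ≤ r, the simplified n·log(r) form does NOT apply — only the inside zeros contribute.

I(r) ≈ 6.6201.
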